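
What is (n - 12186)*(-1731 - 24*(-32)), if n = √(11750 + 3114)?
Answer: 11735118 - 3852*√929 ≈ 1.1618e+7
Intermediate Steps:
n = 4*√929 (n = √14864 = 4*√929 ≈ 121.92)
(n - 12186)*(-1731 - 24*(-32)) = (4*√929 - 12186)*(-1731 - 24*(-32)) = (-12186 + 4*√929)*(-1731 + 768) = (-12186 + 4*√929)*(-963) = 11735118 - 3852*√929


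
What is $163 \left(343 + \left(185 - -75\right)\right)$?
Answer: $98289$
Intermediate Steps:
$163 \left(343 + \left(185 - -75\right)\right) = 163 \left(343 + \left(185 + 75\right)\right) = 163 \left(343 + 260\right) = 163 \cdot 603 = 98289$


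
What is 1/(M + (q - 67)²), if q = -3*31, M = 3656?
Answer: 1/29256 ≈ 3.4181e-5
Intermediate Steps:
q = -93
1/(M + (q - 67)²) = 1/(3656 + (-93 - 67)²) = 1/(3656 + (-160)²) = 1/(3656 + 25600) = 1/29256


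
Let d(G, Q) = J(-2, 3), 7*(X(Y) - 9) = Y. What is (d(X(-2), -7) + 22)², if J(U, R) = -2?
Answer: 400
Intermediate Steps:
X(Y) = 9 + Y/7
d(G, Q) = -2
(d(X(-2), -7) + 22)² = (-2 + 22)² = 20² = 400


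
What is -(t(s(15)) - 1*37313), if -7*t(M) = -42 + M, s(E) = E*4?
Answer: 261209/7 ≈ 37316.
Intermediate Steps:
s(E) = 4*E
t(M) = 6 - M/7 (t(M) = -(-42 + M)/7 = 6 - M/7)
-(t(s(15)) - 1*37313) = -((6 - 4*15/7) - 1*37313) = -((6 - 1/7*60) - 37313) = -((6 - 60/7) - 37313) = -(-18/7 - 37313) = -1*(-261209/7) = 261209/7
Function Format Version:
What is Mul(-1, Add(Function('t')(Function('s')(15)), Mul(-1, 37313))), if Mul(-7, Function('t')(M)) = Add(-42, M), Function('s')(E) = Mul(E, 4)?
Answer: Rational(261209, 7) ≈ 37316.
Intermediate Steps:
Function('s')(E) = Mul(4, E)
Function('t')(M) = Add(6, Mul(Rational(-1, 7), M)) (Function('t')(M) = Mul(Rational(-1, 7), Add(-42, M)) = Add(6, Mul(Rational(-1, 7), M)))
Mul(-1, Add(Function('t')(Function('s')(15)), Mul(-1, 37313))) = Mul(-1, Add(Add(6, Mul(Rational(-1, 7), Mul(4, 15))), Mul(-1, 37313))) = Mul(-1, Add(Add(6, Mul(Rational(-1, 7), 60)), -37313)) = Mul(-1, Add(Add(6, Rational(-60, 7)), -37313)) = Mul(-1, Add(Rational(-18, 7), -37313)) = Mul(-1, Rational(-261209, 7)) = Rational(261209, 7)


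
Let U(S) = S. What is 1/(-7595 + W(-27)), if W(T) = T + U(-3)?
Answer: -1/7625 ≈ -0.00013115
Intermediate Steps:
W(T) = -3 + T (W(T) = T - 3 = -3 + T)
1/(-7595 + W(-27)) = 1/(-7595 + (-3 - 27)) = 1/(-7595 - 30) = 1/(-7625) = -1/7625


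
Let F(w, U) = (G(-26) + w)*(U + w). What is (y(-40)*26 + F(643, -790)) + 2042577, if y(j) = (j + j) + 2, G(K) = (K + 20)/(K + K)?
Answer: 50596287/26 ≈ 1.9460e+6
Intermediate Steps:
G(K) = (20 + K)/(2*K) (G(K) = (20 + K)/((2*K)) = (20 + K)*(1/(2*K)) = (20 + K)/(2*K))
F(w, U) = (3/26 + w)*(U + w) (F(w, U) = ((½)*(20 - 26)/(-26) + w)*(U + w) = ((½)*(-1/26)*(-6) + w)*(U + w) = (3/26 + w)*(U + w))
y(j) = 2 + 2*j (y(j) = 2*j + 2 = 2 + 2*j)
(y(-40)*26 + F(643, -790)) + 2042577 = ((2 + 2*(-40))*26 + (643² + (3/26)*(-790) + (3/26)*643 - 790*643)) + 2042577 = ((2 - 80)*26 + (413449 - 1185/13 + 1929/26 - 507970)) + 2042577 = (-78*26 - 2457987/26) + 2042577 = (-2028 - 2457987/26) + 2042577 = -2510715/26 + 2042577 = 50596287/26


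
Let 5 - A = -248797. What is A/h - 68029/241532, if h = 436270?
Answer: 15207316417/52686582820 ≈ 0.28864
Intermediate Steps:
A = 248802 (A = 5 - 1*(-248797) = 5 + 248797 = 248802)
A/h - 68029/241532 = 248802/436270 - 68029/241532 = 248802*(1/436270) - 68029*1/241532 = 124401/218135 - 68029/241532 = 15207316417/52686582820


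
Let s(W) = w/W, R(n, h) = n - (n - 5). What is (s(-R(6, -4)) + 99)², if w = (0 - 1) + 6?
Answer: 9604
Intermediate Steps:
w = 5 (w = -1 + 6 = 5)
R(n, h) = 5 (R(n, h) = n - (-5 + n) = n + (5 - n) = 5)
s(W) = 5/W
(s(-R(6, -4)) + 99)² = (5/((-1*5)) + 99)² = (5/(-5) + 99)² = (5*(-⅕) + 99)² = (-1 + 99)² = 98² = 9604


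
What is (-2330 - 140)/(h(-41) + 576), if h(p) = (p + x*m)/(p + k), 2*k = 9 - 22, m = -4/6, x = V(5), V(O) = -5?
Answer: -351975/82193 ≈ -4.2823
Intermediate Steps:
x = -5
m = -⅔ (m = -4*⅙ = -⅔ ≈ -0.66667)
k = -13/2 (k = (9 - 22)/2 = (½)*(-13) = -13/2 ≈ -6.5000)
h(p) = (10/3 + p)/(-13/2 + p) (h(p) = (p - 5*(-⅔))/(p - 13/2) = (p + 10/3)/(-13/2 + p) = (10/3 + p)/(-13/2 + p))
(-2330 - 140)/(h(-41) + 576) = (-2330 - 140)/(2*(10 + 3*(-41))/(3*(-13 + 2*(-41))) + 576) = -2470/(2*(10 - 123)/(3*(-13 - 82)) + 576) = -2470/((⅔)*(-113)/(-95) + 576) = -2470/((⅔)*(-1/95)*(-113) + 576) = -2470/(226/285 + 576) = -2470/164386/285 = -2470*285/164386 = -351975/82193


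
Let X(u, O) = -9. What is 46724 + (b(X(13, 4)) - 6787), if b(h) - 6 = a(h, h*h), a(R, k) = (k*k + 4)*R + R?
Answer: -19151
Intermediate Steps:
a(R, k) = R + R*(4 + k**2) (a(R, k) = (k**2 + 4)*R + R = (4 + k**2)*R + R = R*(4 + k**2) + R = R + R*(4 + k**2))
b(h) = 6 + h*(5 + h**4) (b(h) = 6 + h*(5 + (h*h)**2) = 6 + h*(5 + (h**2)**2) = 6 + h*(5 + h**4))
46724 + (b(X(13, 4)) - 6787) = 46724 + ((6 - 9*(5 + (-9)**4)) - 6787) = 46724 + ((6 - 9*(5 + 6561)) - 6787) = 46724 + ((6 - 9*6566) - 6787) = 46724 + ((6 - 59094) - 6787) = 46724 + (-59088 - 6787) = 46724 - 65875 = -19151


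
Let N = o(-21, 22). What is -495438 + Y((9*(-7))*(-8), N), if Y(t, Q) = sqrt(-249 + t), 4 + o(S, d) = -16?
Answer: -495438 + sqrt(255) ≈ -4.9542e+5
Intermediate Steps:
o(S, d) = -20 (o(S, d) = -4 - 16 = -20)
N = -20
-495438 + Y((9*(-7))*(-8), N) = -495438 + sqrt(-249 + (9*(-7))*(-8)) = -495438 + sqrt(-249 - 63*(-8)) = -495438 + sqrt(-249 + 504) = -495438 + sqrt(255)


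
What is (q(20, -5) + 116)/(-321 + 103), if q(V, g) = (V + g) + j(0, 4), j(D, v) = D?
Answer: -131/218 ≈ -0.60092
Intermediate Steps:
q(V, g) = V + g (q(V, g) = (V + g) + 0 = V + g)
(q(20, -5) + 116)/(-321 + 103) = ((20 - 5) + 116)/(-321 + 103) = (15 + 116)/(-218) = 131*(-1/218) = -131/218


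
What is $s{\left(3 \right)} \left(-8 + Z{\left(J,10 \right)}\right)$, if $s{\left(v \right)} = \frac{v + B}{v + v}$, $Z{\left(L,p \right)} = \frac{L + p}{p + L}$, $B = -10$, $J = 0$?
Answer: $\frac{49}{6} \approx 8.1667$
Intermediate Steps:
$Z{\left(L,p \right)} = 1$ ($Z{\left(L,p \right)} = \frac{L + p}{L + p} = 1$)
$s{\left(v \right)} = \frac{-10 + v}{2 v}$ ($s{\left(v \right)} = \frac{v - 10}{v + v} = \frac{-10 + v}{2 v}$)
$s{\left(3 \right)} \left(-8 + Z{\left(J,10 \right)}\right) = \frac{-10 + 3}{2 \cdot 3} \left(-8 + 1\right) = \frac{1}{2} \cdot \frac{1}{3} \left(-7\right) \left(-7\right) = \left(- \frac{7}{6}\right) \left(-7\right) = \frac{49}{6}$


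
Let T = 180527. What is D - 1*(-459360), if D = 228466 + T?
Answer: 868353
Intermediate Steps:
D = 408993 (D = 228466 + 180527 = 408993)
D - 1*(-459360) = 408993 - 1*(-459360) = 408993 + 459360 = 868353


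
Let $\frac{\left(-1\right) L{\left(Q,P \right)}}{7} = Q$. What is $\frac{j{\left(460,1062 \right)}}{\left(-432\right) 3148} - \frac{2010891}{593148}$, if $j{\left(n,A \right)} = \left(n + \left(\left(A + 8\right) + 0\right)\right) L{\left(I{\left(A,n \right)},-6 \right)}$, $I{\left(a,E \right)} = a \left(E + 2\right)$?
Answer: $\frac{1201442048707}{311204984} \approx 3860.6$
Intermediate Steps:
$I{\left(a,E \right)} = a \left(2 + E\right)$
$L{\left(Q,P \right)} = - 7 Q$
$j{\left(n,A \right)} = - 7 A \left(2 + n\right) \left(8 + A + n\right)$ ($j{\left(n,A \right)} = \left(n + \left(\left(A + 8\right) + 0\right)\right) \left(- 7 A \left(2 + n\right)\right) = \left(n + \left(\left(8 + A\right) + 0\right)\right) \left(- 7 A \left(2 + n\right)\right) = \left(n + \left(8 + A\right)\right) \left(- 7 A \left(2 + n\right)\right) = \left(8 + A + n\right) \left(- 7 A \left(2 + n\right)\right) = - 7 A \left(2 + n\right) \left(8 + A + n\right)$)
$\frac{j{\left(460,1062 \right)}}{\left(-432\right) 3148} - \frac{2010891}{593148} = \frac{\left(-7\right) 1062 \left(2 + 460\right) \left(8 + 1062 + 460\right)}{\left(-432\right) 3148} - \frac{2010891}{593148} = \frac{\left(-7\right) 1062 \cdot 462 \cdot 1530}{-1359936} - \frac{670297}{197716} = \left(-5254797240\right) \left(- \frac{1}{1359936}\right) - \frac{670297}{197716} = \frac{24327765}{6296} - \frac{670297}{197716} = \frac{1201442048707}{311204984}$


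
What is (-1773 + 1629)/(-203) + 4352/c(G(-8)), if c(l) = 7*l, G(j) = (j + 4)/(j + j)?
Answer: 504976/203 ≈ 2487.6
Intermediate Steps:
G(j) = (4 + j)/(2*j) (G(j) = (4 + j)/((2*j)) = (4 + j)*(1/(2*j)) = (4 + j)/(2*j))
(-1773 + 1629)/(-203) + 4352/c(G(-8)) = (-1773 + 1629)/(-203) + 4352/((7*((1/2)*(4 - 8)/(-8)))) = -144*(-1/203) + 4352/((7*((1/2)*(-1/8)*(-4)))) = 144/203 + 4352/((7*(1/4))) = 144/203 + 4352/(7/4) = 144/203 + 4352*(4/7) = 144/203 + 17408/7 = 504976/203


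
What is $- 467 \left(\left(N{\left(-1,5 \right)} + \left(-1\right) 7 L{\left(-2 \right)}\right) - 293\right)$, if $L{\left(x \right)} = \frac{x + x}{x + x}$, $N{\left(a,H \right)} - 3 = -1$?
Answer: $139166$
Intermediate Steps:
$N{\left(a,H \right)} = 2$ ($N{\left(a,H \right)} = 3 - 1 = 2$)
$L{\left(x \right)} = 1$ ($L{\left(x \right)} = \frac{2 x}{2 x} = 2 x \frac{1}{2 x} = 1$)
$- 467 \left(\left(N{\left(-1,5 \right)} + \left(-1\right) 7 L{\left(-2 \right)}\right) - 293\right) = - 467 \left(\left(2 + \left(-1\right) 7 \cdot 1\right) - 293\right) = - 467 \left(\left(2 - 7\right) - 293\right) = - 467 \left(-5 - 293\right) = \left(-467\right) \left(-298\right) = 139166$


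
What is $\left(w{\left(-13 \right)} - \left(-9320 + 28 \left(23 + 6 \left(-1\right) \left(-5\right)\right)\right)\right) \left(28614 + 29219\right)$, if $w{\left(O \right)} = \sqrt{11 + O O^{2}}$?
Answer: $453179388 + 57833 i \sqrt{2186} \approx 4.5318 \cdot 10^{8} + 2.704 \cdot 10^{6} i$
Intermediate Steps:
$w{\left(O \right)} = \sqrt{11 + O^{3}}$
$\left(w{\left(-13 \right)} - \left(-9320 + 28 \left(23 + 6 \left(-1\right) \left(-5\right)\right)\right)\right) \left(28614 + 29219\right) = \left(\sqrt{11 + \left(-13\right)^{3}} - \left(-9320 + 28 \left(23 + 6 \left(-1\right) \left(-5\right)\right)\right)\right) \left(28614 + 29219\right) = \left(\sqrt{11 - 2197} + \left(- 28 \left(23 - -30\right) + 9320\right)\right) 57833 = \left(\sqrt{-2186} + \left(- 28 \left(23 + 30\right) + 9320\right)\right) 57833 = \left(i \sqrt{2186} + \left(\left(-28\right) 53 + 9320\right)\right) 57833 = \left(i \sqrt{2186} + \left(-1484 + 9320\right)\right) 57833 = \left(i \sqrt{2186} + 7836\right) 57833 = \left(7836 + i \sqrt{2186}\right) 57833 = 453179388 + 57833 i \sqrt{2186}$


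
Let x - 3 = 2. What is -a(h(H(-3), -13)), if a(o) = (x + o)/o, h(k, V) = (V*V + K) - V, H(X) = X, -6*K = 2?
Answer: -112/109 ≈ -1.0275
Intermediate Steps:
K = -1/3 (K = -1/6*2 = -1/3 ≈ -0.33333)
x = 5 (x = 3 + 2 = 5)
h(k, V) = -1/3 + V**2 - V (h(k, V) = (V*V - 1/3) - V = (V**2 - 1/3) - V = (-1/3 + V**2) - V = -1/3 + V**2 - V)
a(o) = (5 + o)/o
-a(h(H(-3), -13)) = -(5 + (-1/3 + (-13)**2 - 1*(-13)))/(-1/3 + (-13)**2 - 1*(-13)) = -(5 + (-1/3 + 169 + 13))/(-1/3 + 169 + 13) = -(5 + 545/3)/545/3 = -3*560/(545*3) = -1*112/109 = -112/109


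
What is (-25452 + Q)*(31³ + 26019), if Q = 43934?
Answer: 1031480420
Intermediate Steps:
(-25452 + Q)*(31³ + 26019) = (-25452 + 43934)*(31³ + 26019) = 18482*(29791 + 26019) = 18482*55810 = 1031480420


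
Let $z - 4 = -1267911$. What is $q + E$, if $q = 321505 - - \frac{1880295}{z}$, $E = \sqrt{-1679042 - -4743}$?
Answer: $\frac{407636559740}{1267907} + i \sqrt{1674299} \approx 3.215 \cdot 10^{5} + 1293.9 i$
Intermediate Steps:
$z = -1267907$ ($z = 4 - 1267911 = -1267907$)
$E = i \sqrt{1674299}$ ($E = \sqrt{-1679042 + 4743} = \sqrt{-1674299} = i \sqrt{1674299} \approx 1293.9 i$)
$q = \frac{407636559740}{1267907}$ ($q = 321505 - - \frac{1880295}{-1267907} = 321505 - \left(-1880295\right) \left(- \frac{1}{1267907}\right) = 321505 - \frac{1880295}{1267907} = \frac{407636559740}{1267907} \approx 3.215 \cdot 10^{5}$)
$q + E = \frac{407636559740}{1267907} + i \sqrt{1674299}$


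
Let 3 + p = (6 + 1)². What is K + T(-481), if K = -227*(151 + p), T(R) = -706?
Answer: -45425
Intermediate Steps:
p = 46 (p = -3 + (6 + 1)² = -3 + 7² = -3 + 49 = 46)
K = -44719 (K = -227*(151 + 46) = -227*197 = -44719)
K + T(-481) = -44719 - 706 = -45425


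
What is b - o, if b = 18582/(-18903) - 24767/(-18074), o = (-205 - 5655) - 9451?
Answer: 1743726225725/113884274 ≈ 15311.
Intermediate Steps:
o = -15311 (o = -5860 - 9451 = -15311)
b = 44106511/113884274 (b = 18582*(-1/18903) - 24767*(-1/18074) = -6194/6301 + 24767/18074 = 44106511/113884274 ≈ 0.38729)
b - o = 44106511/113884274 - 1*(-15311) = 44106511/113884274 + 15311 = 1743726225725/113884274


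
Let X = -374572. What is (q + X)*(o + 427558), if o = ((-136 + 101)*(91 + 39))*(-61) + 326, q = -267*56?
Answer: -274783473416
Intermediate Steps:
q = -14952
o = 277876 (o = -35*130*(-61) + 326 = -4550*(-61) + 326 = 277550 + 326 = 277876)
(q + X)*(o + 427558) = (-14952 - 374572)*(277876 + 427558) = -389524*705434 = -274783473416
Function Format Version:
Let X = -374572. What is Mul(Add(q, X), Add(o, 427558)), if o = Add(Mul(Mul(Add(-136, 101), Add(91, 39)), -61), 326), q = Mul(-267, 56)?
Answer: -274783473416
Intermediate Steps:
q = -14952
o = 277876 (o = Add(Mul(Mul(-35, 130), -61), 326) = Add(Mul(-4550, -61), 326) = Add(277550, 326) = 277876)
Mul(Add(q, X), Add(o, 427558)) = Mul(Add(-14952, -374572), Add(277876, 427558)) = Mul(-389524, 705434) = -274783473416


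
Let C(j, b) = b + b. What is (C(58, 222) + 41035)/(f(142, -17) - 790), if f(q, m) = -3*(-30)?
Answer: -41479/700 ≈ -59.256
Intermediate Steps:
f(q, m) = 90
C(j, b) = 2*b
(C(58, 222) + 41035)/(f(142, -17) - 790) = (2*222 + 41035)/(90 - 790) = (444 + 41035)/(-700) = 41479*(-1/700) = -41479/700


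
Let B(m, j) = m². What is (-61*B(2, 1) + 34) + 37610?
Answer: 37400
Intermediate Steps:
(-61*B(2, 1) + 34) + 37610 = (-61*2² + 34) + 37610 = (-61*4 + 34) + 37610 = (-244 + 34) + 37610 = -210 + 37610 = 37400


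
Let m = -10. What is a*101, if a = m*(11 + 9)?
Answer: -20200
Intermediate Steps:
a = -200 (a = -10*(11 + 9) = -10*20 = -200)
a*101 = -200*101 = -20200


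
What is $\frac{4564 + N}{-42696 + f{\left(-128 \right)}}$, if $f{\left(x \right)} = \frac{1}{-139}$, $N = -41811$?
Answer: $\frac{5177333}{5934745} \approx 0.87238$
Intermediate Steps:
$f{\left(x \right)} = - \frac{1}{139}$
$\frac{4564 + N}{-42696 + f{\left(-128 \right)}} = \frac{4564 - 41811}{-42696 - \frac{1}{139}} = - \frac{37247}{- \frac{5934745}{139}} = \left(-37247\right) \left(- \frac{139}{5934745}\right) = \frac{5177333}{5934745}$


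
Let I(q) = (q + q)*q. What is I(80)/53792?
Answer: 400/1681 ≈ 0.23795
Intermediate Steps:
I(q) = 2*q**2 (I(q) = (2*q)*q = 2*q**2)
I(80)/53792 = (2*80**2)/53792 = (2*6400)*(1/53792) = 12800*(1/53792) = 400/1681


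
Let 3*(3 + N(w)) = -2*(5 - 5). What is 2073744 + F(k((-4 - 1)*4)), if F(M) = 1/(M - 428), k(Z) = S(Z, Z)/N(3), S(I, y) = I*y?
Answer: 3492184893/1684 ≈ 2.0737e+6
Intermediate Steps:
N(w) = -3 (N(w) = -3 + (-2*(5 - 5))/3 = -3 + (-2*0)/3 = -3 + (⅓)*0 = -3 + 0 = -3)
k(Z) = -Z²/3 (k(Z) = (Z*Z)/(-3) = Z²*(-⅓) = -Z²/3)
F(M) = 1/(-428 + M)
2073744 + F(k((-4 - 1)*4)) = 2073744 + 1/(-428 - 16*(-4 - 1)²/3) = 2073744 + 1/(-428 - (-5*4)²/3) = 2073744 + 1/(-428 - ⅓*(-20)²) = 2073744 + 1/(-428 - ⅓*400) = 2073744 + 1/(-428 - 400/3) = 2073744 + 1/(-1684/3) = 2073744 - 3/1684 = 3492184893/1684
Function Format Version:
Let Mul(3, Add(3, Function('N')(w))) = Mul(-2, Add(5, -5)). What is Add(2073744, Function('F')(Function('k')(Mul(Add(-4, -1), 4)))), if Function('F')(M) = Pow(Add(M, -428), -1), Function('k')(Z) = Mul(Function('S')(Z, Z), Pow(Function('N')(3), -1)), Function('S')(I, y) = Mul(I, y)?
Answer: Rational(3492184893, 1684) ≈ 2.0737e+6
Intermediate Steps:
Function('N')(w) = -3 (Function('N')(w) = Add(-3, Mul(Rational(1, 3), Mul(-2, Add(5, -5)))) = Add(-3, Mul(Rational(1, 3), Mul(-2, 0))) = Add(-3, Mul(Rational(1, 3), 0)) = Add(-3, 0) = -3)
Function('k')(Z) = Mul(Rational(-1, 3), Pow(Z, 2)) (Function('k')(Z) = Mul(Mul(Z, Z), Pow(-3, -1)) = Mul(Pow(Z, 2), Rational(-1, 3)) = Mul(Rational(-1, 3), Pow(Z, 2)))
Function('F')(M) = Pow(Add(-428, M), -1)
Add(2073744, Function('F')(Function('k')(Mul(Add(-4, -1), 4)))) = Add(2073744, Pow(Add(-428, Mul(Rational(-1, 3), Pow(Mul(Add(-4, -1), 4), 2))), -1)) = Add(2073744, Pow(Add(-428, Mul(Rational(-1, 3), Pow(Mul(-5, 4), 2))), -1)) = Add(2073744, Pow(Add(-428, Mul(Rational(-1, 3), Pow(-20, 2))), -1)) = Add(2073744, Pow(Add(-428, Mul(Rational(-1, 3), 400)), -1)) = Add(2073744, Pow(Add(-428, Rational(-400, 3)), -1)) = Add(2073744, Pow(Rational(-1684, 3), -1)) = Add(2073744, Rational(-3, 1684)) = Rational(3492184893, 1684)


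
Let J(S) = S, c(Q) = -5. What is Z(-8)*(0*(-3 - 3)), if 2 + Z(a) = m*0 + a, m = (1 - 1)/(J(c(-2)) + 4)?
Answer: 0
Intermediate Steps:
m = 0 (m = (1 - 1)/(-5 + 4) = 0/(-1) = 0*(-1) = 0)
Z(a) = -2 + a (Z(a) = -2 + (0*0 + a) = -2 + (0 + a) = -2 + a)
Z(-8)*(0*(-3 - 3)) = (-2 - 8)*(0*(-3 - 3)) = -0*(-6) = -10*0 = 0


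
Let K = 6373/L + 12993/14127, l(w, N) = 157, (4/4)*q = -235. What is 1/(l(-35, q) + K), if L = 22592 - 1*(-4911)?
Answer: 129511627/20482451389 ≈ 0.0063231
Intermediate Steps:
q = -235
L = 27503 (L = 22592 + 4911 = 27503)
K = 149125950/129511627 (K = 6373/27503 + 12993/14127 = 6373*(1/27503) + 12993*(1/14127) = 6373/27503 + 4331/4709 = 149125950/129511627 ≈ 1.1514)
1/(l(-35, q) + K) = 1/(157 + 149125950/129511627) = 1/(20482451389/129511627) = 129511627/20482451389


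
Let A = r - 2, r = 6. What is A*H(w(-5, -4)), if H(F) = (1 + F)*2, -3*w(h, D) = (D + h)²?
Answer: -208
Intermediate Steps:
w(h, D) = -(D + h)²/3
A = 4 (A = 6 - 2 = 4)
H(F) = 2 + 2*F
A*H(w(-5, -4)) = 4*(2 + 2*(-(-4 - 5)²/3)) = 4*(2 + 2*(-⅓*(-9)²)) = 4*(2 + 2*(-⅓*81)) = 4*(2 + 2*(-27)) = 4*(2 - 54) = 4*(-52) = -208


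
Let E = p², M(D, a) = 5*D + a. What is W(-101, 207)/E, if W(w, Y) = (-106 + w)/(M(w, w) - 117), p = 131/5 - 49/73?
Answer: 3064175/6974951628 ≈ 0.00043931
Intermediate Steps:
p = 9318/365 (p = 131*(⅕) - 49*1/73 = 131/5 - 49/73 = 9318/365 ≈ 25.529)
M(D, a) = a + 5*D
W(w, Y) = (-106 + w)/(-117 + 6*w) (W(w, Y) = (-106 + w)/((w + 5*w) - 117) = (-106 + w)/(6*w - 117) = (-106 + w)/(-117 + 6*w))
E = 86825124/133225 (E = (9318/365)² = 86825124/133225 ≈ 651.72)
W(-101, 207)/E = ((-106 - 101)/(3*(-39 + 2*(-101))))/(86825124/133225) = ((⅓)*(-207)/(-39 - 202))*(133225/86825124) = ((⅓)*(-207)/(-241))*(133225/86825124) = ((⅓)*(-1/241)*(-207))*(133225/86825124) = (69/241)*(133225/86825124) = 3064175/6974951628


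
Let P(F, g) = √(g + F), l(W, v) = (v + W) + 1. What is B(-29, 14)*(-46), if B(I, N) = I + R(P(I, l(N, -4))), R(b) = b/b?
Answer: 1288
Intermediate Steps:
l(W, v) = 1 + W + v (l(W, v) = (W + v) + 1 = 1 + W + v)
P(F, g) = √(F + g)
R(b) = 1
B(I, N) = 1 + I (B(I, N) = I + 1 = 1 + I)
B(-29, 14)*(-46) = (1 - 29)*(-46) = -28*(-46) = 1288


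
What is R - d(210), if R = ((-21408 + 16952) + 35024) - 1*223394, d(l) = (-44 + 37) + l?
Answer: -193029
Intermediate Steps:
d(l) = -7 + l
R = -192826 (R = (-4456 + 35024) - 223394 = 30568 - 223394 = -192826)
R - d(210) = -192826 - (-7 + 210) = -192826 - 1*203 = -192826 - 203 = -193029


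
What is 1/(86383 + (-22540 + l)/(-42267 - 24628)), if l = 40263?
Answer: 66895/5778573062 ≈ 1.1576e-5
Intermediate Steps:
1/(86383 + (-22540 + l)/(-42267 - 24628)) = 1/(86383 + (-22540 + 40263)/(-42267 - 24628)) = 1/(86383 + 17723/(-66895)) = 1/(86383 + 17723*(-1/66895)) = 1/(86383 - 17723/66895) = 1/(5778573062/66895) = 66895/5778573062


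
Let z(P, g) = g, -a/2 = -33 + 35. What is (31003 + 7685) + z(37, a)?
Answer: 38684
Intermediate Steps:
a = -4 (a = -2*(-33 + 35) = -2*2 = -4)
(31003 + 7685) + z(37, a) = (31003 + 7685) - 4 = 38688 - 4 = 38684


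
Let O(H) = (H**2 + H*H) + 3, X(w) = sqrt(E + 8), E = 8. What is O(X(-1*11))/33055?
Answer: 7/6611 ≈ 0.0010588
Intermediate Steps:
X(w) = 4 (X(w) = sqrt(8 + 8) = sqrt(16) = 4)
O(H) = 3 + 2*H**2 (O(H) = (H**2 + H**2) + 3 = 2*H**2 + 3 = 3 + 2*H**2)
O(X(-1*11))/33055 = (3 + 2*4**2)/33055 = (3 + 2*16)*(1/33055) = (3 + 32)*(1/33055) = 35*(1/33055) = 7/6611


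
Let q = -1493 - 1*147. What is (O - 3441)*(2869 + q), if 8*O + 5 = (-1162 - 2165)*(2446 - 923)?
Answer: -3130603433/4 ≈ -7.8265e+8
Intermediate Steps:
q = -1640 (q = -1493 - 147 = -1640)
O = -2533513/4 (O = -5/8 + ((-1162 - 2165)*(2446 - 923))/8 = -5/8 + (-3327*1523)/8 = -5/8 + (⅛)*(-5067021) = -5/8 - 5067021/8 = -2533513/4 ≈ -6.3338e+5)
(O - 3441)*(2869 + q) = (-2533513/4 - 3441)*(2869 - 1640) = -2547277/4*1229 = -3130603433/4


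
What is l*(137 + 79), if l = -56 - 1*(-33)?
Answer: -4968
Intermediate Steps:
l = -23 (l = -56 + 33 = -23)
l*(137 + 79) = -23*(137 + 79) = -23*216 = -4968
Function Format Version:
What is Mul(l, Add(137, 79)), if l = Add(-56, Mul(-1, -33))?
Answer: -4968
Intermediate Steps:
l = -23 (l = Add(-56, 33) = -23)
Mul(l, Add(137, 79)) = Mul(-23, Add(137, 79)) = Mul(-23, 216) = -4968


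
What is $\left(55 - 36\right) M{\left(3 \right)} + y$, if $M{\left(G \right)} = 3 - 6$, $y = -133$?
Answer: $-190$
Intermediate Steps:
$M{\left(G \right)} = -3$
$\left(55 - 36\right) M{\left(3 \right)} + y = \left(55 - 36\right) \left(-3\right) - 133 = 19 \left(-3\right) - 133 = -57 - 133 = -190$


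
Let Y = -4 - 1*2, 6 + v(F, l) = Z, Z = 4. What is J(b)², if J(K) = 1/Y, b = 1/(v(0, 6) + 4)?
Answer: 1/36 ≈ 0.027778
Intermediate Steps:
v(F, l) = -2 (v(F, l) = -6 + 4 = -2)
Y = -6 (Y = -4 - 2 = -6)
b = ½ (b = 1/(-2 + 4) = 1/2 = ½ ≈ 0.50000)
J(K) = -⅙ (J(K) = 1/(-6) = -⅙)
J(b)² = (-⅙)² = 1/36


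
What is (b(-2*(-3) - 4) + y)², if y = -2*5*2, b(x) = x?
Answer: 324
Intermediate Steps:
y = -20 (y = -10*2 = -20)
(b(-2*(-3) - 4) + y)² = ((-2*(-3) - 4) - 20)² = ((6 - 4) - 20)² = (2 - 20)² = (-18)² = 324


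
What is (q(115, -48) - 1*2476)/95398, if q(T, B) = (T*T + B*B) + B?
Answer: 13005/95398 ≈ 0.13632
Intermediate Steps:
q(T, B) = B + B**2 + T**2 (q(T, B) = (T**2 + B**2) + B = (B**2 + T**2) + B = B + B**2 + T**2)
(q(115, -48) - 1*2476)/95398 = ((-48 + (-48)**2 + 115**2) - 1*2476)/95398 = ((-48 + 2304 + 13225) - 2476)*(1/95398) = (15481 - 2476)*(1/95398) = 13005*(1/95398) = 13005/95398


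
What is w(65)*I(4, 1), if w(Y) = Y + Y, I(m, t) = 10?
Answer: 1300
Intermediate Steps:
w(Y) = 2*Y
w(65)*I(4, 1) = (2*65)*10 = 130*10 = 1300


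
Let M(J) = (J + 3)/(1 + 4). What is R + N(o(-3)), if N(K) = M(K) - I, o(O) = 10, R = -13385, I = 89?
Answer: -67357/5 ≈ -13471.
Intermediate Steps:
M(J) = 3/5 + J/5 (M(J) = (3 + J)/5 = (3 + J)*(1/5) = 3/5 + J/5)
N(K) = -442/5 + K/5 (N(K) = (3/5 + K/5) - 1*89 = (3/5 + K/5) - 89 = -442/5 + K/5)
R + N(o(-3)) = -13385 + (-442/5 + (1/5)*10) = -13385 + (-442/5 + 2) = -13385 - 432/5 = -67357/5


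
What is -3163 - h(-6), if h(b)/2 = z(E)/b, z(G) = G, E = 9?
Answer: -3160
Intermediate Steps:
h(b) = 18/b (h(b) = 2*(9/b) = 18/b)
-3163 - h(-6) = -3163 - 18/(-6) = -3163 - 18*(-1)/6 = -3163 - 1*(-3) = -3163 + 3 = -3160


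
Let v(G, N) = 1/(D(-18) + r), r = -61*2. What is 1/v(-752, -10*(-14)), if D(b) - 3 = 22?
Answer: -97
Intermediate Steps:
D(b) = 25 (D(b) = 3 + 22 = 25)
r = -122
v(G, N) = -1/97 (v(G, N) = 1/(25 - 122) = 1/(-97) = -1/97)
1/v(-752, -10*(-14)) = 1/(-1/97) = -97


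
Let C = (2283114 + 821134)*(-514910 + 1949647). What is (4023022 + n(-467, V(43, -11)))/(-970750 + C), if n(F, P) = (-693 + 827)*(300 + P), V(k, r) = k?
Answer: 2034492/2226889246013 ≈ 9.1360e-7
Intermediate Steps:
n(F, P) = 40200 + 134*P (n(F, P) = 134*(300 + P) = 40200 + 134*P)
C = 4453779462776 (C = 3104248*1434737 = 4453779462776)
(4023022 + n(-467, V(43, -11)))/(-970750 + C) = (4023022 + (40200 + 134*43))/(-970750 + 4453779462776) = (4023022 + (40200 + 5762))/4453778492026 = (4023022 + 45962)*(1/4453778492026) = 4068984*(1/4453778492026) = 2034492/2226889246013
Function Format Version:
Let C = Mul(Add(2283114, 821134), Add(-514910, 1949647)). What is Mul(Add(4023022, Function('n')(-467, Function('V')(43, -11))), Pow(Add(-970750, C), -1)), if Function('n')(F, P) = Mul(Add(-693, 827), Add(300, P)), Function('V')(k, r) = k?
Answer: Rational(2034492, 2226889246013) ≈ 9.1360e-7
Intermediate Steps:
Function('n')(F, P) = Add(40200, Mul(134, P)) (Function('n')(F, P) = Mul(134, Add(300, P)) = Add(40200, Mul(134, P)))
C = 4453779462776 (C = Mul(3104248, 1434737) = 4453779462776)
Mul(Add(4023022, Function('n')(-467, Function('V')(43, -11))), Pow(Add(-970750, C), -1)) = Mul(Add(4023022, Add(40200, Mul(134, 43))), Pow(Add(-970750, 4453779462776), -1)) = Mul(Add(4023022, Add(40200, 5762)), Pow(4453778492026, -1)) = Mul(Add(4023022, 45962), Rational(1, 4453778492026)) = Mul(4068984, Rational(1, 4453778492026)) = Rational(2034492, 2226889246013)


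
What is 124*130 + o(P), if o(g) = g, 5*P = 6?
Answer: 80606/5 ≈ 16121.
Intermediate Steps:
P = 6/5 (P = (1/5)*6 = 6/5 ≈ 1.2000)
124*130 + o(P) = 124*130 + 6/5 = 16120 + 6/5 = 80606/5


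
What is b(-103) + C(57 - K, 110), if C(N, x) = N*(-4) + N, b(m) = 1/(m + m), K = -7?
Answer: -39553/206 ≈ -192.00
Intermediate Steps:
b(m) = 1/(2*m)
C(N, x) = -3*N (C(N, x) = -4*N + N = -3*N)
b(-103) + C(57 - K, 110) = (½)/(-103) - 3*(57 - 1*(-7)) = (½)*(-1/103) - 3*(57 + 7) = -1/206 - 3*64 = -1/206 - 192 = -39553/206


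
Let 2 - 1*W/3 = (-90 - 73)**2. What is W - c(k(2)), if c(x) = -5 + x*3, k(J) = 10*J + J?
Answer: -79762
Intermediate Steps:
k(J) = 11*J
c(x) = -5 + 3*x
W = -79701 (W = 6 - 3*(-90 - 73)**2 = 6 - 3*(-163)**2 = 6 - 3*26569 = 6 - 79707 = -79701)
W - c(k(2)) = -79701 - (-5 + 3*(11*2)) = -79701 - (-5 + 3*22) = -79701 - (-5 + 66) = -79701 - 1*61 = -79701 - 61 = -79762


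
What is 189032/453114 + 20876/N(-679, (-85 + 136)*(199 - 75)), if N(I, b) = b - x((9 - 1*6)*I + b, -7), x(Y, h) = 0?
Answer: 26114329/7023267 ≈ 3.7183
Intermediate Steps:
N(I, b) = b (N(I, b) = b - 1*0 = b + 0 = b)
189032/453114 + 20876/N(-679, (-85 + 136)*(199 - 75)) = 189032/453114 + 20876/(((-85 + 136)*(199 - 75))) = 189032*(1/453114) + 20876/((51*124)) = 94516/226557 + 20876/6324 = 94516/226557 + 20876*(1/6324) = 94516/226557 + 307/93 = 26114329/7023267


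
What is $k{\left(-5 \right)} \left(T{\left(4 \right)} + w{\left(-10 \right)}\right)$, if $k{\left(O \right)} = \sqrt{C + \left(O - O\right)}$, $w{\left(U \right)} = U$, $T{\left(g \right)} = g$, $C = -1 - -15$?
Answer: $- 6 \sqrt{14} \approx -22.45$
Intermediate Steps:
$C = 14$ ($C = -1 + 15 = 14$)
$k{\left(O \right)} = \sqrt{14}$ ($k{\left(O \right)} = \sqrt{14 + \left(O - O\right)} = \sqrt{14 + 0} = \sqrt{14}$)
$k{\left(-5 \right)} \left(T{\left(4 \right)} + w{\left(-10 \right)}\right) = \sqrt{14} \left(4 - 10\right) = \sqrt{14} \left(-6\right) = - 6 \sqrt{14}$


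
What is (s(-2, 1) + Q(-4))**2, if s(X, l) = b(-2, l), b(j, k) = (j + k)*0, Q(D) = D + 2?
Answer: 4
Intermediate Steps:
Q(D) = 2 + D
b(j, k) = 0
s(X, l) = 0
(s(-2, 1) + Q(-4))**2 = (0 + (2 - 4))**2 = (0 - 2)**2 = (-2)**2 = 4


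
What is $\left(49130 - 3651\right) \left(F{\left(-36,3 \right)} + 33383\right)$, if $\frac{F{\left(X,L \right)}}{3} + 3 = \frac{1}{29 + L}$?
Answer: $\frac{48570253109}{32} \approx 1.5178 \cdot 10^{9}$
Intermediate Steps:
$F{\left(X,L \right)} = -9 + \frac{3}{29 + L}$
$\left(49130 - 3651\right) \left(F{\left(-36,3 \right)} + 33383\right) = \left(49130 - 3651\right) \left(\frac{3 \left(-86 - 9\right)}{29 + 3} + 33383\right) = 45479 \left(\frac{3 \left(-86 - 9\right)}{32} + 33383\right) = 45479 \left(3 \cdot \frac{1}{32} \left(-95\right) + 33383\right) = 45479 \left(- \frac{285}{32} + 33383\right) = 45479 \cdot \frac{1067971}{32} = \frac{48570253109}{32}$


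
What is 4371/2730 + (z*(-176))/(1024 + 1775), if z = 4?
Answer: 3437503/2547090 ≈ 1.3496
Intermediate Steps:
4371/2730 + (z*(-176))/(1024 + 1775) = 4371/2730 + (4*(-176))/(1024 + 1775) = 4371*(1/2730) - 704/2799 = 1457/910 - 704*1/2799 = 1457/910 - 704/2799 = 3437503/2547090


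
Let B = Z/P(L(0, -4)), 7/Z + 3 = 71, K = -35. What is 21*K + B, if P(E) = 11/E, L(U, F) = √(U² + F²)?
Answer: -137438/187 ≈ -734.96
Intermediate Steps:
L(U, F) = √(F² + U²)
Z = 7/68 (Z = 7/(-3 + 71) = 7/68 ≈ 0.10294)
B = 7/187 (B = 7/(68*((11/(√((-4)² + 0²))))) = 7/(68*((11/(√(16 + 0))))) = 7/(68*((11/(√16)))) = 7/(68*((11/4))) = 7/(68*((11*(¼)))) = 7/(68*(11/4)) = (7/68)*(4/11) = 7/187 ≈ 0.037433)
21*K + B = 21*(-35) + 7/187 = -735 + 7/187 = -137438/187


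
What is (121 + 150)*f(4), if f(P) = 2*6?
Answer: 3252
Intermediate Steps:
f(P) = 12
(121 + 150)*f(4) = (121 + 150)*12 = 271*12 = 3252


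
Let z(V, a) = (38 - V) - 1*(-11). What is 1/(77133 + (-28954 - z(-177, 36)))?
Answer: 1/47953 ≈ 2.0854e-5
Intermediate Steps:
z(V, a) = 49 - V (z(V, a) = (38 - V) + 11 = 49 - V)
1/(77133 + (-28954 - z(-177, 36))) = 1/(77133 + (-28954 - (49 - 1*(-177)))) = 1/(77133 + (-28954 - (49 + 177))) = 1/(77133 + (-28954 - 1*226)) = 1/(77133 + (-28954 - 226)) = 1/(77133 - 29180) = 1/47953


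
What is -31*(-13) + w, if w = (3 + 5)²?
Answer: 467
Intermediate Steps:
w = 64 (w = 8² = 64)
-31*(-13) + w = -31*(-13) + 64 = 403 + 64 = 467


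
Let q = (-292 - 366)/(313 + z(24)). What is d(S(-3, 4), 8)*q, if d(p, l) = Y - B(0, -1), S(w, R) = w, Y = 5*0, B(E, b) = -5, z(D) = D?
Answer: -3290/337 ≈ -9.7626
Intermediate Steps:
Y = 0
d(p, l) = 5 (d(p, l) = 0 - 1*(-5) = 0 + 5 = 5)
q = -658/337 (q = (-292 - 366)/(313 + 24) = -658/337 ≈ -1.9525)
d(S(-3, 4), 8)*q = 5*(-658/337) = -3290/337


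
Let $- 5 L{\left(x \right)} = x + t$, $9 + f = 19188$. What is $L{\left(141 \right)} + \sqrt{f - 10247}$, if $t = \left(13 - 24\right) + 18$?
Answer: $- \frac{148}{5} + 2 \sqrt{2233} \approx 64.909$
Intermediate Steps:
$t = 7$ ($t = -11 + 18 = 7$)
$f = 19179$ ($f = -9 + 19188 = 19179$)
$L{\left(x \right)} = - \frac{7}{5} - \frac{x}{5}$ ($L{\left(x \right)} = - \frac{x + 7}{5} = - \frac{7 + x}{5} = - \frac{7}{5} - \frac{x}{5}$)
$L{\left(141 \right)} + \sqrt{f - 10247} = \left(- \frac{7}{5} - \frac{141}{5}\right) + \sqrt{19179 - 10247} = \left(- \frac{7}{5} - \frac{141}{5}\right) + \sqrt{8932} = - \frac{148}{5} + 2 \sqrt{2233}$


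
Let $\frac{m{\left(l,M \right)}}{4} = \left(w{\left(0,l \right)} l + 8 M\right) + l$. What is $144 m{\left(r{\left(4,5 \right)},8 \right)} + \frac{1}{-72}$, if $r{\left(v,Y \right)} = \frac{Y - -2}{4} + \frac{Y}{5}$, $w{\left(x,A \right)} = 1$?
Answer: $\frac{2882303}{72} \approx 40032.0$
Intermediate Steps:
$r{\left(v,Y \right)} = \frac{1}{2} + \frac{9 Y}{20}$ ($r{\left(v,Y \right)} = \left(Y + 2\right) \frac{1}{4} + Y \frac{1}{5} = \left(2 + Y\right) \frac{1}{4} + \frac{Y}{5} = \left(\frac{1}{2} + \frac{Y}{4}\right) + \frac{Y}{5} = \frac{1}{2} + \frac{9 Y}{20}$)
$m{\left(l,M \right)} = 8 l + 32 M$ ($m{\left(l,M \right)} = 4 \left(\left(1 l + 8 M\right) + l\right) = 4 \left(\left(l + 8 M\right) + l\right) = 4 \left(2 l + 8 M\right) = 8 l + 32 M$)
$144 m{\left(r{\left(4,5 \right)},8 \right)} + \frac{1}{-72} = 144 \left(8 \left(\frac{1}{2} + \frac{9}{20} \cdot 5\right) + 32 \cdot 8\right) + \frac{1}{-72} = 144 \left(8 \left(\frac{1}{2} + \frac{9}{4}\right) + 256\right) - \frac{1}{72} = 144 \left(8 \cdot \frac{11}{4} + 256\right) - \frac{1}{72} = 144 \left(22 + 256\right) - \frac{1}{72} = 144 \cdot 278 - \frac{1}{72} = 40032 - \frac{1}{72} = \frac{2882303}{72}$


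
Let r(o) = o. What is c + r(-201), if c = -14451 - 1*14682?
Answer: -29334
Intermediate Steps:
c = -29133 (c = -14451 - 14682 = -29133)
c + r(-201) = -29133 - 201 = -29334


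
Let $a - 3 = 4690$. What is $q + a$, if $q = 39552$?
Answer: $44245$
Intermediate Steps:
$a = 4693$ ($a = 3 + 4690 = 4693$)
$q + a = 39552 + 4693 = 44245$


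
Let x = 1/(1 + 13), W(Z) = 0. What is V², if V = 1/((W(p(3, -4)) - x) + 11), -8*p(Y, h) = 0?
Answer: 196/23409 ≈ 0.0083728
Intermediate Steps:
p(Y, h) = 0 (p(Y, h) = -⅛*0 = 0)
x = 1/14 ≈ 0.071429
V = 14/153 (V = 1/((0 - 1*1/14) + 11) = 1/((0 - 1/14) + 11) = 1/(-1/14 + 11) = 1/(153/14) = 14/153 ≈ 0.091503)
V² = (14/153)² = 196/23409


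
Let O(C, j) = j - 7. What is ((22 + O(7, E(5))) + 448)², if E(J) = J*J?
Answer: 238144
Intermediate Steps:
E(J) = J²
O(C, j) = -7 + j
((22 + O(7, E(5))) + 448)² = ((22 + (-7 + 5²)) + 448)² = ((22 + (-7 + 25)) + 448)² = ((22 + 18) + 448)² = (40 + 448)² = 488² = 238144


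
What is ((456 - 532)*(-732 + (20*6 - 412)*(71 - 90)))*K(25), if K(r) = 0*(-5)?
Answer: 0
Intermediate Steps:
K(r) = 0
((456 - 532)*(-732 + (20*6 - 412)*(71 - 90)))*K(25) = ((456 - 532)*(-732 + (20*6 - 412)*(71 - 90)))*0 = -76*(-732 + (120 - 412)*(-19))*0 = -76*(-732 - 292*(-19))*0 = -76*(-732 + 5548)*0 = -76*4816*0 = -366016*0 = 0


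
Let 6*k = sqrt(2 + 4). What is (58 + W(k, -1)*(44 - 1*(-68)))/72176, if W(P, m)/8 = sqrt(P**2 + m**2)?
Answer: 29/36088 + 28*sqrt(42)/13533 ≈ 0.014212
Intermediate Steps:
k = sqrt(6)/6 (k = sqrt(2 + 4)/6 = sqrt(6)/6 ≈ 0.40825)
W(P, m) = 8*sqrt(P**2 + m**2)
(58 + W(k, -1)*(44 - 1*(-68)))/72176 = (58 + (8*sqrt((sqrt(6)/6)**2 + (-1)**2))*(44 - 1*(-68)))/72176 = (58 + (8*sqrt(1/6 + 1))*(44 + 68))*(1/72176) = (58 + (8*sqrt(7/6))*112)*(1/72176) = (58 + (8*(sqrt(42)/6))*112)*(1/72176) = (58 + (4*sqrt(42)/3)*112)*(1/72176) = (58 + 448*sqrt(42)/3)*(1/72176) = 29/36088 + 28*sqrt(42)/13533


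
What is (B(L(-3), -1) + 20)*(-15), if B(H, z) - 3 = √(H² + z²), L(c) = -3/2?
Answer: -345 - 15*√13/2 ≈ -372.04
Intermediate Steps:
L(c) = -3/2 (L(c) = -3*½ = -3/2)
B(H, z) = 3 + √(H² + z²)
(B(L(-3), -1) + 20)*(-15) = ((3 + √((-3/2)² + (-1)²)) + 20)*(-15) = ((3 + √(9/4 + 1)) + 20)*(-15) = ((3 + √(13/4)) + 20)*(-15) = ((3 + √13/2) + 20)*(-15) = (23 + √13/2)*(-15) = -345 - 15*√13/2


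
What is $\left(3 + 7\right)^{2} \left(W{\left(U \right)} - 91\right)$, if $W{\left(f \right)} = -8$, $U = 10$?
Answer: $-9900$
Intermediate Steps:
$\left(3 + 7\right)^{2} \left(W{\left(U \right)} - 91\right) = \left(3 + 7\right)^{2} \left(-8 - 91\right) = 10^{2} \left(-99\right) = 100 \left(-99\right) = -9900$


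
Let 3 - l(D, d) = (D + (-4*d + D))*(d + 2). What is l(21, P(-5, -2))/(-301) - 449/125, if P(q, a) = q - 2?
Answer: -179274/37625 ≈ -4.7648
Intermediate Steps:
P(q, a) = -2 + q
l(D, d) = 3 - (2 + d)*(-4*d + 2*D) (l(D, d) = 3 - (D + (-4*d + D))*(d + 2) = 3 - (D + (D - 4*d))*(2 + d) = 3 - (-4*d + 2*D)*(2 + d) = 3 - (2 + d)*(-4*d + 2*D))
l(21, P(-5, -2))/(-301) - 449/125 = (3 - 4*21 + 4*(-2 - 5)**2 + 8*(-2 - 5) - 2*21*(-2 - 5))/(-301) - 449/125 = (3 - 84 + 4*(-7)**2 + 8*(-7) - 2*21*(-7))*(-1/301) - 449*1/125 = (3 - 84 + 4*49 - 56 + 294)*(-1/301) - 449/125 = (3 - 84 + 196 - 56 + 294)*(-1/301) - 449/125 = 353*(-1/301) - 449/125 = -353/301 - 449/125 = -179274/37625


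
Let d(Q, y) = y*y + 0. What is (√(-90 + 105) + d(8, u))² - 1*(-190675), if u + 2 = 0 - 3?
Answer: 191315 + 50*√15 ≈ 1.9151e+5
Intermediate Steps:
u = -5 (u = -2 + (0 - 3) = -2 - 3 = -5)
d(Q, y) = y² (d(Q, y) = y² + 0 = y²)
(√(-90 + 105) + d(8, u))² - 1*(-190675) = (√(-90 + 105) + (-5)²)² - 1*(-190675) = (√15 + 25)² + 190675 = (25 + √15)² + 190675 = 190675 + (25 + √15)²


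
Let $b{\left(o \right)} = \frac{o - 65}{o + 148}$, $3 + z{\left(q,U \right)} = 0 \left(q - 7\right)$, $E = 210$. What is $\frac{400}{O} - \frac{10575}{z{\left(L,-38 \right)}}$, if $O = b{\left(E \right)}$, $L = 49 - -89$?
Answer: $\frac{130865}{29} \approx 4512.6$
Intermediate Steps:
$L = 138$ ($L = 49 + 89 = 138$)
$z{\left(q,U \right)} = -3$ ($z{\left(q,U \right)} = -3 + 0 \left(q - 7\right) = -3 + 0 \left(-7 + q\right) = -3 + 0 = -3$)
$b{\left(o \right)} = \frac{-65 + o}{148 + o}$
$O = \frac{145}{358}$ ($O = \frac{-65 + 210}{148 + 210} = \frac{1}{358} \cdot 145 = \frac{145}{358} \approx 0.40503$)
$\frac{400}{O} - \frac{10575}{z{\left(L,-38 \right)}} = \frac{400}{\frac{145}{358}} - \frac{10575}{-3} = 400 \cdot \frac{358}{145} - -3525 = \frac{28640}{29} + 3525 = \frac{130865}{29}$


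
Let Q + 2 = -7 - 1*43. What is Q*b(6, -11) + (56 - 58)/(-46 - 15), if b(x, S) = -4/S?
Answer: -12666/671 ≈ -18.876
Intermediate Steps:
Q = -52 (Q = -2 + (-7 - 1*43) = -2 + (-7 - 43) = -2 - 50 = -52)
Q*b(6, -11) + (56 - 58)/(-46 - 15) = -(-208)/(-11) + (56 - 58)/(-46 - 15) = -(-208)*(-1)/11 - 2/(-61) = -52*4/11 - 2*(-1/61) = -208/11 + 2/61 = -12666/671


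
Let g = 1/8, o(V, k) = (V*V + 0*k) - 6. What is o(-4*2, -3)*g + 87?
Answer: 377/4 ≈ 94.250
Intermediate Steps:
o(V, k) = -6 + V² (o(V, k) = (V² + 0) - 6 = V² - 6 = -6 + V²)
g = ⅛ ≈ 0.12500
o(-4*2, -3)*g + 87 = (-6 + (-4*2)²)*(⅛) + 87 = (-6 + (-8)²)*(⅛) + 87 = (-6 + 64)*(⅛) + 87 = 58*(⅛) + 87 = 29/4 + 87 = 377/4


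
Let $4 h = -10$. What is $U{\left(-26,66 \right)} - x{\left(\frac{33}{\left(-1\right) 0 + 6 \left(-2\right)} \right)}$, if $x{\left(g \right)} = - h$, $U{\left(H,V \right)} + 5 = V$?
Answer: $\frac{117}{2} \approx 58.5$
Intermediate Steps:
$h = - \frac{5}{2}$ ($h = \frac{1}{4} \left(-10\right) = - \frac{5}{2} \approx -2.5$)
$U{\left(H,V \right)} = -5 + V$
$x{\left(g \right)} = \frac{5}{2}$ ($x{\left(g \right)} = \left(-1\right) \left(- \frac{5}{2}\right) = \frac{5}{2}$)
$U{\left(-26,66 \right)} - x{\left(\frac{33}{\left(-1\right) 0 + 6 \left(-2\right)} \right)} = \left(-5 + 66\right) - \frac{5}{2} = 61 - \frac{5}{2} = \frac{117}{2}$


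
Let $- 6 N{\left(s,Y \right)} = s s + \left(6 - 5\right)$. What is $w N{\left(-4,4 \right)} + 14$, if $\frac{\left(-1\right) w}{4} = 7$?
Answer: $\frac{280}{3} \approx 93.333$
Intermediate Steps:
$w = -28$ ($w = \left(-4\right) 7 = -28$)
$N{\left(s,Y \right)} = - \frac{1}{6} - \frac{s^{2}}{6}$ ($N{\left(s,Y \right)} = - \frac{s s + \left(6 - 5\right)}{6} = - \frac{s^{2} + 1}{6} = - \frac{1 + s^{2}}{6} = - \frac{1}{6} - \frac{s^{2}}{6}$)
$w N{\left(-4,4 \right)} + 14 = - 28 \left(- \frac{1}{6} - \frac{\left(-4\right)^{2}}{6}\right) + 14 = - 28 \left(- \frac{1}{6} - \frac{8}{3}\right) + 14 = \left(-28\right) \left(- \frac{17}{6}\right) + 14 = \frac{238}{3} + 14 = \frac{280}{3}$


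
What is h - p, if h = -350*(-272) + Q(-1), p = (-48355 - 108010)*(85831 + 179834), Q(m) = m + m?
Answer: 41540802923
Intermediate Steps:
Q(m) = 2*m
p = -41540707725 (p = -156365*265665 = -41540707725)
h = 95198 (h = -350*(-272) + 2*(-1) = 95200 - 2 = 95198)
h - p = 95198 - 1*(-41540707725) = 95198 + 41540707725 = 41540802923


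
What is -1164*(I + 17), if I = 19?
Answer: -41904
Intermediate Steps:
-1164*(I + 17) = -1164*(19 + 17) = -1164*36 = -41904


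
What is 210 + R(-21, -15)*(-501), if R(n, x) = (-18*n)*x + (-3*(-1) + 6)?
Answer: 2836371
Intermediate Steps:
R(n, x) = 9 - 18*n*x (R(n, x) = -18*n*x + (3 + 6) = -18*n*x + 9 = 9 - 18*n*x)
210 + R(-21, -15)*(-501) = 210 + (9 - 18*(-21)*(-15))*(-501) = 210 + (9 - 5670)*(-501) = 210 - 5661*(-501) = 210 + 2836161 = 2836371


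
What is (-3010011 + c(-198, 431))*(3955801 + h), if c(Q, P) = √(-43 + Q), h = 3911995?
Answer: -23682152505756 + 7867796*I*√241 ≈ -2.3682e+13 + 1.2214e+8*I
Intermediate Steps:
(-3010011 + c(-198, 431))*(3955801 + h) = (-3010011 + √(-43 - 198))*(3955801 + 3911995) = (-3010011 + √(-241))*7867796 = (-3010011 + I*√241)*7867796 = -23682152505756 + 7867796*I*√241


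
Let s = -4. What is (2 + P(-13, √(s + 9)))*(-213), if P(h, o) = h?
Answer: 2343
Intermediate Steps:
(2 + P(-13, √(s + 9)))*(-213) = (2 - 13)*(-213) = -11*(-213) = 2343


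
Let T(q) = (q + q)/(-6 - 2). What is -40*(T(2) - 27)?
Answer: 1100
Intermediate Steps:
T(q) = -q/4 (T(q) = (2*q)/(-8) = (2*q)*(-1/8) = -q/4)
-40*(T(2) - 27) = -40*(-1/4*2 - 27) = -40*(-1/2 - 27) = -40*(-55/2) = 1100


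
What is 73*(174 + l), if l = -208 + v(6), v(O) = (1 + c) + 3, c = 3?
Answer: -1971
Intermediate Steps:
v(O) = 7 (v(O) = (1 + 3) + 3 = 4 + 3 = 7)
l = -201 (l = -208 + 7 = -201)
73*(174 + l) = 73*(174 - 201) = 73*(-27) = -1971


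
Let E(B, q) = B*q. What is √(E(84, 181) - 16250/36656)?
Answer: √1276777906034/9164 ≈ 123.30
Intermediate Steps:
√(E(84, 181) - 16250/36656) = √(84*181 - 16250/36656) = √(15204 - 16250*1/36656) = √(15204 - 8125/18328) = √(278650787/18328) = √1276777906034/9164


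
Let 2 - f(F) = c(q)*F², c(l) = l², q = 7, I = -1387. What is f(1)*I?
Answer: 65189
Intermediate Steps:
f(F) = 2 - 49*F² (f(F) = 2 - 7²*F² = 2 - 49*F²)
f(1)*I = (2 - 49*1²)*(-1387) = (2 - 49*1)*(-1387) = (2 - 49)*(-1387) = -47*(-1387) = 65189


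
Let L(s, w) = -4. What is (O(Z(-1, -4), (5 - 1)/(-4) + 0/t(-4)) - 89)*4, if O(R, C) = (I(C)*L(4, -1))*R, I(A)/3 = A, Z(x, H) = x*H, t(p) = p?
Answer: -164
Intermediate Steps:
Z(x, H) = H*x
I(A) = 3*A
O(R, C) = -12*C*R (O(R, C) = ((3*C)*(-4))*R = (-12*C)*R = -12*C*R)
(O(Z(-1, -4), (5 - 1)/(-4) + 0/t(-4)) - 89)*4 = (-12*((5 - 1)/(-4) + 0/(-4))*(-4*(-1)) - 89)*4 = (-12*(4*(-¼) + 0*(-¼))*4 - 89)*4 = (-12*(-1 + 0)*4 - 89)*4 = (-12*(-1)*4 - 89)*4 = (48 - 89)*4 = -41*4 = -164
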